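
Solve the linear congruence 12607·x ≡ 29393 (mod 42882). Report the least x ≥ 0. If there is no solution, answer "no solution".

635

First find gcd(12607, 42882):
42882 = 3×12607 + 5061
12607 = 2×5061 + 2485
5061 = 2×2485 + 91
2485 = 27×91 + 28
91 = 3×28 + 7
28 = 4×7 + 0
gcd = 7 and 7 | 29393, so solutions exist. Divide through by 7: 1801x ≡ 4199 (mod 6126).
Now find 1801⁻¹ mod 6126:
6126 = 3·1801 + 723
1801 = 2·723 + 355
723 = 2·355 + 13
355 = 27·13 + 4
13 = 3·4 + 1
4 = 4·1 + 0
Back-substitute:
1 = 13 − 3·4
1 = −3·355 + 82·13
1 = 82·723 − 167·355
1 = −167·1801 + 416·723
1 = 416·6126 − 1415·1801
So 1801·(-1415) ≡ 1 (mod 6126), i.e. 1801⁻¹ ≡ 4711.
Then x ≡ 4711·4199 ≡ 635 (mod 6126); the smallest non-negative solution is x = 635.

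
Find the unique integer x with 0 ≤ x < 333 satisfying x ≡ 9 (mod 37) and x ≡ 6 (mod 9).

231

Write x = 9 + 37·k. Then 37·k ≡ 6 − 9 ≡ 6 (mod 9).
Need 37⁻¹ mod 9. Extended Euclid on (9, 1):
9 = 9*1 + 0
37⁻¹ ≡ 1 (mod 9), so k ≡ 1·6 ≡ 6 (mod 9).
x = 9 + 37·6 = 231.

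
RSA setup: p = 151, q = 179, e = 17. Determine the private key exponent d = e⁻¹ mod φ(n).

φ(n) = (p−1)(q−1) = 150·178 = 26700.
Need d with 17·d ≡ 1 (mod 26700). Apply the extended Euclidean algorithm:
26700 = 1570·17 + 10
17 = 1·10 + 7
10 = 1·7 + 3
7 = 2·3 + 1
3 = 3·1 + 0
Back-substitute:
1 = 7 − 2·3
1 = −2·10 + 3·7
1 = 3·17 − 5·10
1 = −5·26700 + 7853·17
So 17·7853 ≡ 1 (mod 26700), hence d = 7853.

7853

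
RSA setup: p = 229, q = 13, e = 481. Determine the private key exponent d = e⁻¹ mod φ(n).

φ(n) = (p−1)(q−1) = 228·12 = 2736.
Need d with 481·d ≡ 1 (mod 2736). Apply the extended Euclidean algorithm:
2736 = 5×481 + 331
481 = 1×331 + 150
331 = 2×150 + 31
150 = 4×31 + 26
31 = 1×26 + 5
26 = 5×5 + 1
5 = 5×1 + 0
Back-substitute:
1 = 26 − 5·5
1 = −5·31 + 6·26
1 = 6·150 − 29·31
1 = −29·331 + 64·150
1 = 64·481 − 93·331
1 = −93·2736 + 529·481
So 481·529 ≡ 1 (mod 2736), hence d = 529.

529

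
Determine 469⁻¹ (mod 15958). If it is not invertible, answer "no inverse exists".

1327

Extended Euclidean algorithm:
15958 = 34*469 + 12
469 = 39*12 + 1
12 = 12*1 + 0
Since gcd(469, 15958) = 1, back-substitute to write 1 as a combination:
1 = 469 − 39·12
1 = −39·15958 + 1327·469
So 469·1327 ≡ 1 (mod 15958).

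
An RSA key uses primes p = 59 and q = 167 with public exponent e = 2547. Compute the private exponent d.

3387

φ(n) = (p−1)(q−1) = 58·166 = 9628.
Need d with 2547·d ≡ 1 (mod 9628). Apply the extended Euclidean algorithm:
9628 = 3·2547 + 1987
2547 = 1·1987 + 560
1987 = 3·560 + 307
560 = 1·307 + 253
307 = 1·253 + 54
253 = 4·54 + 37
54 = 1·37 + 17
37 = 2·17 + 3
17 = 5·3 + 2
3 = 1·2 + 1
2 = 2·1 + 0
Back-substitute:
1 = 3 − 2
1 = −17 + 6·3
1 = 6·37 − 13·17
1 = −13·54 + 19·37
1 = 19·253 − 89·54
1 = −89·307 + 108·253
1 = 108·560 − 197·307
1 = −197·1987 + 699·560
1 = 699·2547 − 896·1987
1 = −896·9628 + 3387·2547
So 2547·3387 ≡ 1 (mod 9628), hence d = 3387.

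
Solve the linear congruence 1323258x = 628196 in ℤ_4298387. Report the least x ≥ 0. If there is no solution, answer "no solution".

First find gcd(1323258, 4298387):
4298387 = 3×1323258 + 328613
1323258 = 4×328613 + 8806
328613 = 37×8806 + 2791
8806 = 3×2791 + 433
2791 = 6×433 + 193
433 = 2×193 + 47
193 = 4×47 + 5
47 = 9×5 + 2
5 = 2×2 + 1
2 = 2×1 + 0
gcd = 1, so a unique solution mod 4298387 exists.
Back-substitute for the Bézout coefficients:
1 = 5 − 2·2
1 = −2·47 + 19·5
1 = 19·193 − 78·47
1 = −78·433 + 175·193
1 = 175·2791 − 1128·433
1 = −1128·8806 + 3559·2791
1 = 3559·328613 − 132811·8806
1 = −132811·1323258 + 534803·328613
1 = 534803·4298387 − 1737220·1323258
So 1323258·(-1737220) ≡ 1 (mod 4298387), giving 1323258⁻¹ ≡ 2561167.
x ≡ 1323258⁻¹·628196 ≡ 2561167·628196 ≡ 2820310 (mod 4298387).

2820310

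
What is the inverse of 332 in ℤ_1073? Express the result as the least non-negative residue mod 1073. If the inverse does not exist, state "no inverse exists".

Extended Euclidean algorithm:
1073 = 3·332 + 77
332 = 4·77 + 24
77 = 3·24 + 5
24 = 4·5 + 4
5 = 1·4 + 1
4 = 4·1 + 0
Since gcd(332, 1073) = 1, back-substitute to write 1 as a combination:
1 = 5 − 4
1 = −24 + 5·5
1 = 5·77 − 16·24
1 = −16·332 + 69·77
1 = 69·1073 − 223·332
Thus 332·(-223) ≡ 1 (mod 1073); reducing, -223 mod 1073 = 850.

850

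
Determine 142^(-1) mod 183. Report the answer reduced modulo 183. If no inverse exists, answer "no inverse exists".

gcd(183, 142) by repeated division:
183 = 1*142 + 41
142 = 3*41 + 19
41 = 2*19 + 3
19 = 6*3 + 1
3 = 3*1 + 0
gcd = 1, so the inverse exists. Back-substitute:
1 = 19 − 6·3
1 = −6·41 + 13·19
1 = 13·142 − 45·41
1 = −45·183 + 58·142
So 142·58 ≡ 1 (mod 183).

58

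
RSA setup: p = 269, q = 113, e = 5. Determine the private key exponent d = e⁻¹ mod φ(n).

24013

φ(n) = (p−1)(q−1) = 268·112 = 30016.
Need d with 5·d ≡ 1 (mod 30016). Apply the extended Euclidean algorithm:
30016 = 6003×5 + 1
5 = 5×1 + 0
Back-substitute:
1 = 30016 − 6003·5
So 5·(-6003) ≡ 1 (mod 30016), hence d ≡ -6003 ≡ 24013 (mod 30016).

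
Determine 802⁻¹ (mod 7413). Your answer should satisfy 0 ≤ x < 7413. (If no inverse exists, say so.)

5056

Extended Euclidean algorithm:
7413 = 9×802 + 195
802 = 4×195 + 22
195 = 8×22 + 19
22 = 1×19 + 3
19 = 6×3 + 1
3 = 3×1 + 0
The gcd is 1. Working backward:
1 = 19 − 6·3
1 = −6·22 + 7·19
1 = 7·195 − 62·22
1 = −62·802 + 255·195
1 = 255·7413 − 2357·802
Thus 802·(-2357) ≡ 1 (mod 7413); reducing, -2357 mod 7413 = 5056.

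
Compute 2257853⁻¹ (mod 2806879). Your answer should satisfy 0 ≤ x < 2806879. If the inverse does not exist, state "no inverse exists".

Run Euclid on (2806879, 2257853):
2806879 = 1×2257853 + 549026
2257853 = 4×549026 + 61749
549026 = 8×61749 + 55034
61749 = 1×55034 + 6715
55034 = 8×6715 + 1314
6715 = 5×1314 + 145
1314 = 9×145 + 9
145 = 16×9 + 1
9 = 9×1 + 0
gcd = 1, so the inverse exists. Back-substitute:
1 = 145 − 16·9
1 = −16·1314 + 145·145
1 = 145·6715 − 741·1314
1 = −741·55034 + 6073·6715
1 = 6073·61749 − 6814·55034
1 = −6814·549026 + 60585·61749
1 = 60585·2257853 − 249154·549026
1 = −249154·2806879 + 309739·2257853
So 2257853·309739 ≡ 1 (mod 2806879).

309739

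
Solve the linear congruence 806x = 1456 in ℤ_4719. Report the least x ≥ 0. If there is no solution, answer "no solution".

First find gcd(806, 4719):
4719 = 5·806 + 689
806 = 1·689 + 117
689 = 5·117 + 104
117 = 1·104 + 13
104 = 8·13 + 0
gcd = 13 and 13 | 1456, so solutions exist. Divide through by 13: 62x ≡ 112 (mod 363).
Now find 62⁻¹ mod 363:
363 = 5*62 + 53
62 = 1*53 + 9
53 = 5*9 + 8
9 = 1*8 + 1
8 = 8*1 + 0
Back-substitute:
1 = 9 − 8
1 = −53 + 6·9
1 = 6·62 − 7·53
1 = −7·363 + 41·62
So 62⁻¹ ≡ 41 (mod 363).
Then x ≡ 41·112 ≡ 236 (mod 363); the smallest non-negative solution is x = 236.

236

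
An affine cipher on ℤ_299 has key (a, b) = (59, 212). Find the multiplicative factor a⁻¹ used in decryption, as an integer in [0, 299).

Apply the Euclidean algorithm to 299 and 59:
299 = 5×59 + 4
59 = 14×4 + 3
4 = 1×3 + 1
3 = 3×1 + 0
The gcd is 1. Working backward:
1 = 4 − 3
1 = −59 + 15·4
1 = 15·299 − 76·59
Hence 59⁻¹ ≡ -76 ≡ 223 (mod 299).

223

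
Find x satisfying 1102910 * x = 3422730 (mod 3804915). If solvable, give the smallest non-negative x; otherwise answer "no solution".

470754

First find gcd(1102910, 3804915):
3804915 = 3×1102910 + 496185
1102910 = 2×496185 + 110540
496185 = 4×110540 + 54025
110540 = 2×54025 + 2490
54025 = 21×2490 + 1735
2490 = 1×1735 + 755
1735 = 2×755 + 225
755 = 3×225 + 80
225 = 2×80 + 65
80 = 1×65 + 15
65 = 4×15 + 5
15 = 3×5 + 0
gcd = 5 and 5 | 3422730, so solutions exist. Divide through by 5: 220582x ≡ 684546 (mod 760983).
Now find 220582⁻¹ mod 760983:
760983 = 3*220582 + 99237
220582 = 2*99237 + 22108
99237 = 4*22108 + 10805
22108 = 2*10805 + 498
10805 = 21*498 + 347
498 = 1*347 + 151
347 = 2*151 + 45
151 = 3*45 + 16
45 = 2*16 + 13
16 = 1*13 + 3
13 = 4*3 + 1
3 = 3*1 + 0
Back-substitute:
1 = 13 − 4·3
1 = −4·16 + 5·13
1 = 5·45 − 14·16
1 = −14·151 + 47·45
1 = 47·347 − 108·151
1 = −108·498 + 155·347
1 = 155·10805 − 3363·498
1 = −3363·22108 + 6881·10805
1 = 6881·99237 − 30887·22108
1 = −30887·220582 + 68655·99237
1 = 68655·760983 − 236852·220582
So 220582·(-236852) ≡ 1 (mod 760983), i.e. 220582⁻¹ ≡ 524131.
Then x ≡ 524131·684546 ≡ 470754 (mod 760983); the smallest non-negative solution is x = 470754.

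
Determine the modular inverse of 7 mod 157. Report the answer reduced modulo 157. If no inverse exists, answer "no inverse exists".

Run Euclid on (157, 7):
157 = 22×7 + 3
7 = 2×3 + 1
3 = 3×1 + 0
Since gcd(7, 157) = 1, back-substitute to write 1 as a combination:
1 = 7 − 2·3
1 = −2·157 + 45·7
So 7·45 ≡ 1 (mod 157).

45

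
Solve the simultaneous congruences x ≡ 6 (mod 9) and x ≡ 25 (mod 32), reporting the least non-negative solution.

Write x = 6 + 9·k. Then 9·k ≡ 25 − 6 ≡ 19 (mod 32).
Need 9⁻¹ mod 32. Extended Euclid on (32, 9):
32 = 3·9 + 5
9 = 1·5 + 4
5 = 1·4 + 1
4 = 4·1 + 0
Back-substitute:
1 = 5 − 4
1 = −9 + 2·5
1 = 2·32 − 7·9
9⁻¹ ≡ 25 (mod 32), so k ≡ 25·19 ≡ 27 (mod 32).
x = 6 + 9·27 = 249.

249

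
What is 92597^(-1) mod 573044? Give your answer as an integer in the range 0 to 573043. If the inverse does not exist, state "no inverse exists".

557653

Extended Euclidean algorithm:
573044 = 6*92597 + 17462
92597 = 5*17462 + 5287
17462 = 3*5287 + 1601
5287 = 3*1601 + 484
1601 = 3*484 + 149
484 = 3*149 + 37
149 = 4*37 + 1
37 = 37*1 + 0
The gcd is 1. Working backward:
1 = 149 − 4·37
1 = −4·484 + 13·149
1 = 13·1601 − 43·484
1 = −43·5287 + 142·1601
1 = 142·17462 − 469·5287
1 = −469·92597 + 2487·17462
1 = 2487·573044 − 15391·92597
Hence 92597⁻¹ ≡ -15391 ≡ 557653 (mod 573044).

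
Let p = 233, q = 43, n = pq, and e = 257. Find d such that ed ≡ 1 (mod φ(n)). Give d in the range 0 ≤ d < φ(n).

φ(n) = (p−1)(q−1) = 232·42 = 9744.
Need d with 257·d ≡ 1 (mod 9744). Apply the extended Euclidean algorithm:
9744 = 37*257 + 235
257 = 1*235 + 22
235 = 10*22 + 15
22 = 1*15 + 7
15 = 2*7 + 1
7 = 7*1 + 0
Back-substitute:
1 = 15 − 2·7
1 = −2·22 + 3·15
1 = 3·235 − 32·22
1 = −32·257 + 35·235
1 = 35·9744 − 1327·257
So 257·(-1327) ≡ 1 (mod 9744), hence d ≡ -1327 ≡ 8417 (mod 9744).

8417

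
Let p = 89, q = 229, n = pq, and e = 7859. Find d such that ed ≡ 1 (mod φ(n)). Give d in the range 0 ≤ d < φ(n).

9755

φ(n) = (p−1)(q−1) = 88·228 = 20064.
Need d with 7859·d ≡ 1 (mod 20064). Apply the extended Euclidean algorithm:
20064 = 2*7859 + 4346
7859 = 1*4346 + 3513
4346 = 1*3513 + 833
3513 = 4*833 + 181
833 = 4*181 + 109
181 = 1*109 + 72
109 = 1*72 + 37
72 = 1*37 + 35
37 = 1*35 + 2
35 = 17*2 + 1
2 = 2*1 + 0
Back-substitute:
1 = 35 − 17·2
1 = −17·37 + 18·35
1 = 18·72 − 35·37
1 = −35·109 + 53·72
1 = 53·181 − 88·109
1 = −88·833 + 405·181
1 = 405·3513 − 1708·833
1 = −1708·4346 + 2113·3513
1 = 2113·7859 − 3821·4346
1 = −3821·20064 + 9755·7859
So 7859·9755 ≡ 1 (mod 20064), hence d = 9755.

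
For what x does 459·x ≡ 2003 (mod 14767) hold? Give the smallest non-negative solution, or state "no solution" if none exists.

First find gcd(459, 14767):
14767 = 32*459 + 79
459 = 5*79 + 64
79 = 1*64 + 15
64 = 4*15 + 4
15 = 3*4 + 3
4 = 1*3 + 1
3 = 3*1 + 0
gcd = 1, so a unique solution mod 14767 exists.
Back-substitute for the Bézout coefficients:
1 = 4 − 3
1 = −15 + 4·4
1 = 4·64 − 17·15
1 = −17·79 + 21·64
1 = 21·459 − 122·79
1 = −122·14767 + 3925·459
So 459·(3925) ≡ 1 (mod 14767), giving 459⁻¹ ≡ 3925.
x ≡ 459⁻¹·2003 ≡ 3925·2003 ≡ 5731 (mod 14767).

5731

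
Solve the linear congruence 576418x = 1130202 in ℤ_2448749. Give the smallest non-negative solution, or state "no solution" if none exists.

First find gcd(576418, 2448749):
2448749 = 4*576418 + 143077
576418 = 4*143077 + 4110
143077 = 34*4110 + 3337
4110 = 1*3337 + 773
3337 = 4*773 + 245
773 = 3*245 + 38
245 = 6*38 + 17
38 = 2*17 + 4
17 = 4*4 + 1
4 = 4*1 + 0
gcd = 1, so a unique solution mod 2448749 exists.
Back-substitute for the Bézout coefficients:
1 = 17 − 4·4
1 = −4·38 + 9·17
1 = 9·245 − 58·38
1 = −58·773 + 183·245
1 = 183·3337 − 790·773
1 = −790·4110 + 973·3337
1 = 973·143077 − 33872·4110
1 = −33872·576418 + 136461·143077
1 = 136461·2448749 − 579716·576418
So 576418·(-579716) ≡ 1 (mod 2448749), giving 576418⁻¹ ≡ 1869033.
x ≡ 576418⁻¹·1130202 ≡ 1869033·1130202 ≡ 894804 (mod 2448749).

894804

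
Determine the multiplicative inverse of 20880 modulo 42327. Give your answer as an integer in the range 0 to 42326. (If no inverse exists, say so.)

Compute gcd(20880, 42327):
42327 = 2×20880 + 567
20880 = 36×567 + 468
567 = 1×468 + 99
468 = 4×99 + 72
99 = 1×72 + 27
72 = 2×27 + 18
27 = 1×18 + 9
18 = 2×9 + 0
The gcd is 9, not 1, hence no inverse exists.

no inverse exists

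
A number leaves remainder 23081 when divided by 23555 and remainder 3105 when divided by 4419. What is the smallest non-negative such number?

65576646

Write x = 23081 + 23555·k. Then 23555·k ≡ 3105 − 23081 ≡ 2119 (mod 4419).
Need 23555⁻¹ mod 4419. Extended Euclid on (4419, 1460):
4419 = 3*1460 + 39
1460 = 37*39 + 17
39 = 2*17 + 5
17 = 3*5 + 2
5 = 2*2 + 1
2 = 2*1 + 0
Back-substitute:
1 = 5 − 2·2
1 = −2·17 + 7·5
1 = 7·39 − 16·17
1 = −16·1460 + 599·39
1 = 599·4419 − 1813·1460
23555⁻¹ ≡ 2606 (mod 4419), so k ≡ 2606·2119 ≡ 2783 (mod 4419).
x = 23081 + 23555·2783 = 65576646.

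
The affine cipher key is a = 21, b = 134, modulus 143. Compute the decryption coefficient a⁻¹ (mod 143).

Extended Euclidean algorithm:
143 = 6·21 + 17
21 = 1·17 + 4
17 = 4·4 + 1
4 = 4·1 + 0
The gcd is 1. Working backward:
1 = 17 − 4·4
1 = −4·21 + 5·17
1 = 5·143 − 34·21
So 21·(-34) ≡ 1 (mod 143), and -34 ≡ 109 (mod 143).

109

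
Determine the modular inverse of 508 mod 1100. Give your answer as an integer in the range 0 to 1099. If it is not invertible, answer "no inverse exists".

Euclidean algorithm on 1100, 508:
1100 = 2×508 + 84
508 = 6×84 + 4
84 = 21×4 + 0
gcd(508, 1100) = 4 ≠ 1, so 508 has no multiplicative inverse modulo 1100.

no inverse exists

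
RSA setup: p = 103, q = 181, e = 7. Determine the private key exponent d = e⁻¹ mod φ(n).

φ(n) = (p−1)(q−1) = 102·180 = 18360.
Need d with 7·d ≡ 1 (mod 18360). Apply the extended Euclidean algorithm:
18360 = 2622×7 + 6
7 = 1×6 + 1
6 = 6×1 + 0
Back-substitute:
1 = 7 − 6
1 = −18360 + 2623·7
So 7·2623 ≡ 1 (mod 18360), hence d = 2623.

2623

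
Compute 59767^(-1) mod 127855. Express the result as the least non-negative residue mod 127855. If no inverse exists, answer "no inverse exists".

67208

Extended Euclidean algorithm:
127855 = 2*59767 + 8321
59767 = 7*8321 + 1520
8321 = 5*1520 + 721
1520 = 2*721 + 78
721 = 9*78 + 19
78 = 4*19 + 2
19 = 9*2 + 1
2 = 2*1 + 0
gcd = 1, so the inverse exists. Back-substitute:
1 = 19 − 9·2
1 = −9·78 + 37·19
1 = 37·721 − 342·78
1 = −342·1520 + 721·721
1 = 721·8321 − 3947·1520
1 = −3947·59767 + 28350·8321
1 = 28350·127855 − 60647·59767
Hence 59767⁻¹ ≡ -60647 ≡ 67208 (mod 127855).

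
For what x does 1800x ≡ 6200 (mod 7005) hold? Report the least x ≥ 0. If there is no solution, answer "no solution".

no solution

gcd(1800, 7005):
7005 = 3·1800 + 1605
1800 = 1·1605 + 195
1605 = 8·195 + 45
195 = 4·45 + 15
45 = 3·15 + 0
gcd = 15, but 15 ∤ 6200, so the congruence has no solution.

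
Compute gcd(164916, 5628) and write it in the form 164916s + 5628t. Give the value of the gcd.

12

Euclidean algorithm:
164916 = 29*5628 + 1704
5628 = 3*1704 + 516
1704 = 3*516 + 156
516 = 3*156 + 48
156 = 3*48 + 12
48 = 4*12 + 0
gcd(164916, 5628) = 12.
Back-substituting:
12 = 156 − 3·48
12 = −3·516 + 10·156
12 = 10·1704 − 33·516
12 = −33·5628 + 109·1704
12 = 109·164916 − 3194·5628
So 12 = (109)·164916 + (-3194)·5628.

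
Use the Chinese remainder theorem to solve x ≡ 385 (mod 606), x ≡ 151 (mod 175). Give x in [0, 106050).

Write x = 385 + 606·k. Then 606·k ≡ 151 − 385 ≡ 116 (mod 175).
Need 606⁻¹ mod 175. Extended Euclid on (175, 81):
175 = 2*81 + 13
81 = 6*13 + 3
13 = 4*3 + 1
3 = 3*1 + 0
Back-substitute:
1 = 13 − 4·3
1 = −4·81 + 25·13
1 = 25·175 − 54·81
606⁻¹ ≡ 121 (mod 175), so k ≡ 121·116 ≡ 36 (mod 175).
x = 385 + 606·36 = 22201.

22201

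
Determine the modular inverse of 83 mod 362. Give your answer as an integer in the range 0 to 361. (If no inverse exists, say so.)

205

Run Euclid on (362, 83):
362 = 4×83 + 30
83 = 2×30 + 23
30 = 1×23 + 7
23 = 3×7 + 2
7 = 3×2 + 1
2 = 2×1 + 0
Since gcd(83, 362) = 1, back-substitute to write 1 as a combination:
1 = 7 − 3·2
1 = −3·23 + 10·7
1 = 10·30 − 13·23
1 = −13·83 + 36·30
1 = 36·362 − 157·83
Hence 83⁻¹ ≡ -157 ≡ 205 (mod 362).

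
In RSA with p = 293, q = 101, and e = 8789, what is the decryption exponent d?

φ(n) = (p−1)(q−1) = 292·100 = 29200.
Need d with 8789·d ≡ 1 (mod 29200). Apply the extended Euclidean algorithm:
29200 = 3*8789 + 2833
8789 = 3*2833 + 290
2833 = 9*290 + 223
290 = 1*223 + 67
223 = 3*67 + 22
67 = 3*22 + 1
22 = 22*1 + 0
Back-substitute:
1 = 67 − 3·22
1 = −3·223 + 10·67
1 = 10·290 − 13·223
1 = −13·2833 + 127·290
1 = 127·8789 − 394·2833
1 = −394·29200 + 1309·8789
So 8789·1309 ≡ 1 (mod 29200), hence d = 1309.

1309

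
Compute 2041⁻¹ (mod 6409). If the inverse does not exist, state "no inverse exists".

Compute gcd(2041, 6409):
6409 = 3×2041 + 286
2041 = 7×286 + 39
286 = 7×39 + 13
39 = 3×13 + 0
Since gcd = 13 > 1, 2041 is not a unit mod 6409.

no inverse exists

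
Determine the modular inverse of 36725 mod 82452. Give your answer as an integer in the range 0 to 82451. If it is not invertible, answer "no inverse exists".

55313

gcd(82452, 36725) by repeated division:
82452 = 2*36725 + 9002
36725 = 4*9002 + 717
9002 = 12*717 + 398
717 = 1*398 + 319
398 = 1*319 + 79
319 = 4*79 + 3
79 = 26*3 + 1
3 = 3*1 + 0
Since gcd(36725, 82452) = 1, back-substitute to write 1 as a combination:
1 = 79 − 26·3
1 = −26·319 + 105·79
1 = 105·398 − 131·319
1 = −131·717 + 236·398
1 = 236·9002 − 2963·717
1 = −2963·36725 + 12088·9002
1 = 12088·82452 − 27139·36725
Thus 36725·(-27139) ≡ 1 (mod 82452); reducing, -27139 mod 82452 = 55313.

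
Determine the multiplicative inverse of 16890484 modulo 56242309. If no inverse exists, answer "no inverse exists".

1604638

gcd(56242309, 16890484) by repeated division:
56242309 = 3×16890484 + 5570857
16890484 = 3×5570857 + 177913
5570857 = 31×177913 + 55554
177913 = 3×55554 + 11251
55554 = 4×11251 + 10550
11251 = 1×10550 + 701
10550 = 15×701 + 35
701 = 20×35 + 1
35 = 35×1 + 0
Since gcd(16890484, 56242309) = 1, back-substitute to write 1 as a combination:
1 = 701 − 20·35
1 = −20·10550 + 301·701
1 = 301·11251 − 321·10550
1 = −321·55554 + 1585·11251
1 = 1585·177913 − 5076·55554
1 = −5076·5570857 + 158941·177913
1 = 158941·16890484 − 481899·5570857
1 = −481899·56242309 + 1604638·16890484
So 16890484·1604638 ≡ 1 (mod 56242309).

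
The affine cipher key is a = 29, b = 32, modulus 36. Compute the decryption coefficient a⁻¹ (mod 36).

5

Apply the Euclidean algorithm to 36 and 29:
36 = 1·29 + 7
29 = 4·7 + 1
7 = 7·1 + 0
Since gcd(29, 36) = 1, back-substitute to write 1 as a combination:
1 = 29 − 4·7
1 = −4·36 + 5·29
So 29·5 ≡ 1 (mod 36).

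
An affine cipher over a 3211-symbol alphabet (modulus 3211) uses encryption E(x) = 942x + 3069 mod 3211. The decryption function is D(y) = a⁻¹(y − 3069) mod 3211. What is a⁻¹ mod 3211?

Apply the Euclidean algorithm to 3211 and 942:
3211 = 3*942 + 385
942 = 2*385 + 172
385 = 2*172 + 41
172 = 4*41 + 8
41 = 5*8 + 1
8 = 8*1 + 0
The gcd is 1. Working backward:
1 = 41 − 5·8
1 = −5·172 + 21·41
1 = 21·385 − 47·172
1 = −47·942 + 115·385
1 = 115·3211 − 392·942
So 942·(-392) ≡ 1 (mod 3211), and -392 ≡ 2819 (mod 3211).

2819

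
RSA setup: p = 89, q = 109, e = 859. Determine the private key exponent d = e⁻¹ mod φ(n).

5875

φ(n) = (p−1)(q−1) = 88·108 = 9504.
Need d with 859·d ≡ 1 (mod 9504). Apply the extended Euclidean algorithm:
9504 = 11*859 + 55
859 = 15*55 + 34
55 = 1*34 + 21
34 = 1*21 + 13
21 = 1*13 + 8
13 = 1*8 + 5
8 = 1*5 + 3
5 = 1*3 + 2
3 = 1*2 + 1
2 = 2*1 + 0
Back-substitute:
1 = 3 − 2
1 = −5 + 2·3
1 = 2·8 − 3·5
1 = −3·13 + 5·8
1 = 5·21 − 8·13
1 = −8·34 + 13·21
1 = 13·55 − 21·34
1 = −21·859 + 328·55
1 = 328·9504 − 3629·859
So 859·(-3629) ≡ 1 (mod 9504), hence d ≡ -3629 ≡ 5875 (mod 9504).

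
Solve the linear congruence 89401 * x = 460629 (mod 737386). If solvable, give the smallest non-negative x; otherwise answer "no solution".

First find gcd(89401, 737386):
737386 = 8·89401 + 22178
89401 = 4·22178 + 689
22178 = 32·689 + 130
689 = 5·130 + 39
130 = 3·39 + 13
39 = 3·13 + 0
gcd = 13 and 13 | 460629, so solutions exist. Divide through by 13: 6877x ≡ 35433 (mod 56722).
Now find 6877⁻¹ mod 56722:
56722 = 8*6877 + 1706
6877 = 4*1706 + 53
1706 = 32*53 + 10
53 = 5*10 + 3
10 = 3*3 + 1
3 = 3*1 + 0
Back-substitute:
1 = 10 − 3·3
1 = −3·53 + 16·10
1 = 16·1706 − 515·53
1 = −515·6877 + 2076·1706
1 = 2076·56722 − 17123·6877
So 6877·(-17123) ≡ 1 (mod 56722), i.e. 6877⁻¹ ≡ 39599.
Then x ≡ 39599·35433 ≡ 35975 (mod 56722); the smallest non-negative solution is x = 35975.

35975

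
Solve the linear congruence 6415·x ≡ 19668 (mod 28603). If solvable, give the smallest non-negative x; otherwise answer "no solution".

25369

First find gcd(6415, 28603):
28603 = 4·6415 + 2943
6415 = 2·2943 + 529
2943 = 5·529 + 298
529 = 1·298 + 231
298 = 1·231 + 67
231 = 3·67 + 30
67 = 2·30 + 7
30 = 4·7 + 2
7 = 3·2 + 1
2 = 2·1 + 0
gcd = 1, so a unique solution mod 28603 exists.
Back-substitute for the Bézout coefficients:
1 = 7 − 3·2
1 = −3·30 + 13·7
1 = 13·67 − 29·30
1 = −29·231 + 100·67
1 = 100·298 − 129·231
1 = −129·529 + 229·298
1 = 229·2943 − 1274·529
1 = −1274·6415 + 2777·2943
1 = 2777·28603 − 12382·6415
So 6415·(-12382) ≡ 1 (mod 28603), giving 6415⁻¹ ≡ 16221.
x ≡ 6415⁻¹·19668 ≡ 16221·19668 ≡ 25369 (mod 28603).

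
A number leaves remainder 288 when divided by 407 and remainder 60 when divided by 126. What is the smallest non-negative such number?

Write x = 288 + 407·k. Then 407·k ≡ 60 − 288 ≡ 24 (mod 126).
Need 407⁻¹ mod 126. Extended Euclid on (126, 29):
126 = 4·29 + 10
29 = 2·10 + 9
10 = 1·9 + 1
9 = 9·1 + 0
Back-substitute:
1 = 10 − 9
1 = −29 + 3·10
1 = 3·126 − 13·29
407⁻¹ ≡ 113 (mod 126), so k ≡ 113·24 ≡ 66 (mod 126).
x = 288 + 407·66 = 27150.

27150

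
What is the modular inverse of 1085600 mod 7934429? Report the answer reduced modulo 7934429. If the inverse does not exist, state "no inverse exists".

gcd(7934429, 1085600) by repeated division:
7934429 = 7*1085600 + 335229
1085600 = 3*335229 + 79913
335229 = 4*79913 + 15577
79913 = 5*15577 + 2028
15577 = 7*2028 + 1381
2028 = 1*1381 + 647
1381 = 2*647 + 87
647 = 7*87 + 38
87 = 2*38 + 11
38 = 3*11 + 5
11 = 2*5 + 1
5 = 5*1 + 0
gcd = 1, so the inverse exists. Back-substitute:
1 = 11 − 2·5
1 = −2·38 + 7·11
1 = 7·87 − 16·38
1 = −16·647 + 119·87
1 = 119·1381 − 254·647
1 = −254·2028 + 373·1381
1 = 373·15577 − 2865·2028
1 = −2865·79913 + 14698·15577
1 = 14698·335229 − 61657·79913
1 = −61657·1085600 + 199669·335229
1 = 199669·7934429 − 1459340·1085600
Hence 1085600⁻¹ ≡ -1459340 ≡ 6475089 (mod 7934429).

6475089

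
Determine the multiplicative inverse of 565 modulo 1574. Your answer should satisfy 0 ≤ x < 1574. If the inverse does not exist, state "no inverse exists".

Apply the Euclidean algorithm to 1574 and 565:
1574 = 2·565 + 444
565 = 1·444 + 121
444 = 3·121 + 81
121 = 1·81 + 40
81 = 2·40 + 1
40 = 40·1 + 0
The gcd is 1. Working backward:
1 = 81 − 2·40
1 = −2·121 + 3·81
1 = 3·444 − 11·121
1 = −11·565 + 14·444
1 = 14·1574 − 39·565
So 565·(-39) ≡ 1 (mod 1574), and -39 ≡ 1535 (mod 1574).

1535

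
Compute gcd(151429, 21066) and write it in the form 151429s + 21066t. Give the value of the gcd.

Repeated division:
151429 = 7*21066 + 3967
21066 = 5*3967 + 1231
3967 = 3*1231 + 274
1231 = 4*274 + 135
274 = 2*135 + 4
135 = 33*4 + 3
4 = 1*3 + 1
3 = 3*1 + 0
gcd(151429, 21066) = 1.
Working backward:
1 = 4 − 3
1 = −135 + 34·4
1 = 34·274 − 69·135
1 = −69·1231 + 310·274
1 = 310·3967 − 999·1231
1 = −999·21066 + 5305·3967
1 = 5305·151429 − 38134·21066
So 1 = (5305)·151429 + (-38134)·21066.

1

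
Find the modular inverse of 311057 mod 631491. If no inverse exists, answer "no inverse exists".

481043

Extended Euclidean algorithm:
631491 = 2*311057 + 9377
311057 = 33*9377 + 1616
9377 = 5*1616 + 1297
1616 = 1*1297 + 319
1297 = 4*319 + 21
319 = 15*21 + 4
21 = 5*4 + 1
4 = 4*1 + 0
gcd = 1, so the inverse exists. Back-substitute:
1 = 21 − 5·4
1 = −5·319 + 76·21
1 = 76·1297 − 309·319
1 = −309·1616 + 385·1297
1 = 385·9377 − 2234·1616
1 = −2234·311057 + 74107·9377
1 = 74107·631491 − 150448·311057
Thus 311057·(-150448) ≡ 1 (mod 631491); reducing, -150448 mod 631491 = 481043.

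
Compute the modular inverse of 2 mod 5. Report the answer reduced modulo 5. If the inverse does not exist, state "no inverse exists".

Apply the Euclidean algorithm to 5 and 2:
5 = 2·2 + 1
2 = 2·1 + 0
The gcd is 1. Working backward:
1 = 5 − 2·2
Hence 2⁻¹ ≡ -2 ≡ 3 (mod 5).

3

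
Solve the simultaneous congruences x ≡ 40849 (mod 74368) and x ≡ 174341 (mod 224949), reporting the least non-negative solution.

2468314769

Write x = 40849 + 74368·k. Then 74368·k ≡ 174341 − 40849 ≡ 133492 (mod 224949).
Need 74368⁻¹ mod 224949. Extended Euclid on (224949, 74368):
224949 = 3*74368 + 1845
74368 = 40*1845 + 568
1845 = 3*568 + 141
568 = 4*141 + 4
141 = 35*4 + 1
4 = 4*1 + 0
Back-substitute:
1 = 141 − 35·4
1 = −35·568 + 141·141
1 = 141·1845 − 458·568
1 = −458·74368 + 18461·1845
1 = 18461·224949 − 55841·74368
74368⁻¹ ≡ 169108 (mod 224949), so k ≡ 169108·133492 ≡ 33190 (mod 224949).
x = 40849 + 74368·33190 = 2468314769.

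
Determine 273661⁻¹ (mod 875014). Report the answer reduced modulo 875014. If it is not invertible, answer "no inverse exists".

Apply the Euclidean algorithm to 875014 and 273661:
875014 = 3×273661 + 54031
273661 = 5×54031 + 3506
54031 = 15×3506 + 1441
3506 = 2×1441 + 624
1441 = 2×624 + 193
624 = 3×193 + 45
193 = 4×45 + 13
45 = 3×13 + 6
13 = 2×6 + 1
6 = 6×1 + 0
Since gcd(273661, 875014) = 1, back-substitute to write 1 as a combination:
1 = 13 − 2·6
1 = −2·45 + 7·13
1 = 7·193 − 30·45
1 = −30·624 + 97·193
1 = 97·1441 − 224·624
1 = −224·3506 + 545·1441
1 = 545·54031 − 8399·3506
1 = −8399·273661 + 42540·54031
1 = 42540·875014 − 136019·273661
So 273661·(-136019) ≡ 1 (mod 875014), and -136019 ≡ 738995 (mod 875014).

738995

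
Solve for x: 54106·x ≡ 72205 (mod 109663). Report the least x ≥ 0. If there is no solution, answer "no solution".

50613

First find gcd(54106, 109663):
109663 = 2·54106 + 1451
54106 = 37·1451 + 419
1451 = 3·419 + 194
419 = 2·194 + 31
194 = 6·31 + 8
31 = 3·8 + 7
8 = 1·7 + 1
7 = 7·1 + 0
gcd = 1, so a unique solution mod 109663 exists.
Back-substitute for the Bézout coefficients:
1 = 8 − 7
1 = −31 + 4·8
1 = 4·194 − 25·31
1 = −25·419 + 54·194
1 = 54·1451 − 187·419
1 = −187·54106 + 6973·1451
1 = 6973·109663 − 14133·54106
So 54106·(-14133) ≡ 1 (mod 109663), giving 54106⁻¹ ≡ 95530.
x ≡ 54106⁻¹·72205 ≡ 95530·72205 ≡ 50613 (mod 109663).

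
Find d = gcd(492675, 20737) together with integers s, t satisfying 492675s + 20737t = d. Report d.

1

Repeated division:
492675 = 23×20737 + 15724
20737 = 1×15724 + 5013
15724 = 3×5013 + 685
5013 = 7×685 + 218
685 = 3×218 + 31
218 = 7×31 + 1
31 = 31×1 + 0
gcd(492675, 20737) = 1.
Working backward:
1 = 218 − 7·31
1 = −7·685 + 22·218
1 = 22·5013 − 161·685
1 = −161·15724 + 505·5013
1 = 505·20737 − 666·15724
1 = −666·492675 + 15823·20737
So 1 = (-666)·492675 + (15823)·20737.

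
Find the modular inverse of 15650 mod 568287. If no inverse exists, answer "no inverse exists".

Extended Euclidean algorithm:
568287 = 36×15650 + 4887
15650 = 3×4887 + 989
4887 = 4×989 + 931
989 = 1×931 + 58
931 = 16×58 + 3
58 = 19×3 + 1
3 = 3×1 + 0
Since gcd(15650, 568287) = 1, back-substitute to write 1 as a combination:
1 = 58 − 19·3
1 = −19·931 + 305·58
1 = 305·989 − 324·931
1 = −324·4887 + 1601·989
1 = 1601·15650 − 5127·4887
1 = −5127·568287 + 186173·15650
So 15650·186173 ≡ 1 (mod 568287).

186173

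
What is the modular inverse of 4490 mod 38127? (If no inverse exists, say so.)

Run Euclid on (38127, 4490):
38127 = 8*4490 + 2207
4490 = 2*2207 + 76
2207 = 29*76 + 3
76 = 25*3 + 1
3 = 3*1 + 0
Since gcd(4490, 38127) = 1, back-substitute to write 1 as a combination:
1 = 76 − 25·3
1 = −25·2207 + 726·76
1 = 726·4490 − 1477·2207
1 = −1477·38127 + 12542·4490
So 4490·12542 ≡ 1 (mod 38127).

12542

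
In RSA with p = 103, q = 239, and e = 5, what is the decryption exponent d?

φ(n) = (p−1)(q−1) = 102·238 = 24276.
Need d with 5·d ≡ 1 (mod 24276). Apply the extended Euclidean algorithm:
24276 = 4855·5 + 1
5 = 5·1 + 0
Back-substitute:
1 = 24276 − 4855·5
So 5·(-4855) ≡ 1 (mod 24276), hence d ≡ -4855 ≡ 19421 (mod 24276).

19421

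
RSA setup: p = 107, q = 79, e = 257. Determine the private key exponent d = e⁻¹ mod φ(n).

φ(n) = (p−1)(q−1) = 106·78 = 8268.
Need d with 257·d ≡ 1 (mod 8268). Apply the extended Euclidean algorithm:
8268 = 32×257 + 44
257 = 5×44 + 37
44 = 1×37 + 7
37 = 5×7 + 2
7 = 3×2 + 1
2 = 2×1 + 0
Back-substitute:
1 = 7 − 3·2
1 = −3·37 + 16·7
1 = 16·44 − 19·37
1 = −19·257 + 111·44
1 = 111·8268 − 3571·257
So 257·(-3571) ≡ 1 (mod 8268), hence d ≡ -3571 ≡ 4697 (mod 8268).

4697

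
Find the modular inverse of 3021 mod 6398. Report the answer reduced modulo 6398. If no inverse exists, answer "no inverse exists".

gcd(6398, 3021) by repeated division:
6398 = 2×3021 + 356
3021 = 8×356 + 173
356 = 2×173 + 10
173 = 17×10 + 3
10 = 3×3 + 1
3 = 3×1 + 0
The gcd is 1. Working backward:
1 = 10 − 3·3
1 = −3·173 + 52·10
1 = 52·356 − 107·173
1 = −107·3021 + 908·356
1 = 908·6398 − 1923·3021
Hence 3021⁻¹ ≡ -1923 ≡ 4475 (mod 6398).

4475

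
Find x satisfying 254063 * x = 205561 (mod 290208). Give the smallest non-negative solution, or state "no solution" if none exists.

First find gcd(254063, 290208):
290208 = 1·254063 + 36145
254063 = 7·36145 + 1048
36145 = 34·1048 + 513
1048 = 2·513 + 22
513 = 23·22 + 7
22 = 3·7 + 1
7 = 7·1 + 0
gcd = 1, so a unique solution mod 290208 exists.
Back-substitute for the Bézout coefficients:
1 = 22 − 3·7
1 = −3·513 + 70·22
1 = 70·1048 − 143·513
1 = −143·36145 + 4932·1048
1 = 4932·254063 − 34667·36145
1 = −34667·290208 + 39599·254063
So 254063·(39599) ≡ 1 (mod 290208), giving 254063⁻¹ ≡ 39599.
x ≡ 254063⁻¹·205561 ≡ 39599·205561 ≡ 256055 (mod 290208).

256055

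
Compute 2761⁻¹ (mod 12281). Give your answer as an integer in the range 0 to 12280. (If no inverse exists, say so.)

6761

gcd(12281, 2761) by repeated division:
12281 = 4×2761 + 1237
2761 = 2×1237 + 287
1237 = 4×287 + 89
287 = 3×89 + 20
89 = 4×20 + 9
20 = 2×9 + 2
9 = 4×2 + 1
2 = 2×1 + 0
Since gcd(2761, 12281) = 1, back-substitute to write 1 as a combination:
1 = 9 − 4·2
1 = −4·20 + 9·9
1 = 9·89 − 40·20
1 = −40·287 + 129·89
1 = 129·1237 − 556·287
1 = −556·2761 + 1241·1237
1 = 1241·12281 − 5520·2761
So 2761·(-5520) ≡ 1 (mod 12281), and -5520 ≡ 6761 (mod 12281).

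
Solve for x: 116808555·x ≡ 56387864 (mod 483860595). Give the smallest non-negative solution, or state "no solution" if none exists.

gcd(116808555, 483860595):
483860595 = 4·116808555 + 16626375
116808555 = 7·16626375 + 423930
16626375 = 39·423930 + 93105
423930 = 4·93105 + 51510
93105 = 1·51510 + 41595
51510 = 1·41595 + 9915
41595 = 4·9915 + 1935
9915 = 5·1935 + 240
1935 = 8·240 + 15
240 = 16·15 + 0
gcd = 15, but 15 ∤ 56387864, so the congruence has no solution.

no solution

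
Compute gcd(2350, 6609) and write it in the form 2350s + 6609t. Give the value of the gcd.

Euclidean algorithm:
6609 = 2·2350 + 1909
2350 = 1·1909 + 441
1909 = 4·441 + 145
441 = 3·145 + 6
145 = 24·6 + 1
6 = 6·1 + 0
gcd(2350, 6609) = 1.
Working backward:
1 = 145 − 24·6
1 = −24·441 + 73·145
1 = 73·1909 − 316·441
1 = −316·2350 + 389·1909
1 = 389·6609 − 1094·2350
So 1 = (389)·6609 + (-1094)·2350.

1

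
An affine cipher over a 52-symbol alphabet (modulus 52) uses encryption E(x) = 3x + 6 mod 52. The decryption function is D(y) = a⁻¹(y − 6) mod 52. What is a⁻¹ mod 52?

gcd(52, 3) by repeated division:
52 = 17×3 + 1
3 = 3×1 + 0
The gcd is 1. Working backward:
1 = 52 − 17·3
Thus 3·(-17) ≡ 1 (mod 52); reducing, -17 mod 52 = 35.

35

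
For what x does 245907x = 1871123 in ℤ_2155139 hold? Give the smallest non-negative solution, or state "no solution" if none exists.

First find gcd(245907, 2155139):
2155139 = 8*245907 + 187883
245907 = 1*187883 + 58024
187883 = 3*58024 + 13811
58024 = 4*13811 + 2780
13811 = 4*2780 + 2691
2780 = 1*2691 + 89
2691 = 30*89 + 21
89 = 4*21 + 5
21 = 4*5 + 1
5 = 5*1 + 0
gcd = 1, so a unique solution mod 2155139 exists.
Back-substitute for the Bézout coefficients:
1 = 21 − 4·5
1 = −4·89 + 17·21
1 = 17·2691 − 514·89
1 = −514·2780 + 531·2691
1 = 531·13811 − 2638·2780
1 = −2638·58024 + 11083·13811
1 = 11083·187883 − 35887·58024
1 = −35887·245907 + 46970·187883
1 = 46970·2155139 − 411647·245907
So 245907·(-411647) ≡ 1 (mod 2155139), giving 245907⁻¹ ≡ 1743492.
x ≡ 245907⁻¹·1871123 ≡ 1743492·1871123 ≡ 198741 (mod 2155139).

198741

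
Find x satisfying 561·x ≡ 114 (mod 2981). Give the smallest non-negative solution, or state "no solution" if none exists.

no solution

gcd(561, 2981):
2981 = 5·561 + 176
561 = 3·176 + 33
176 = 5·33 + 11
33 = 3·11 + 0
gcd = 11, but 11 ∤ 114, so the congruence has no solution.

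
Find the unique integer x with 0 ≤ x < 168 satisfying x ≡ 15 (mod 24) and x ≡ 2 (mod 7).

135

Write x = 15 + 24·k. Then 24·k ≡ 2 − 15 ≡ 1 (mod 7).
Need 24⁻¹ mod 7. Extended Euclid on (7, 3):
7 = 2*3 + 1
3 = 3*1 + 0
Back-substitute:
1 = 7 − 2·3
24⁻¹ ≡ 5 (mod 7), so k ≡ 5·1 ≡ 5 (mod 7).
x = 15 + 24·5 = 135.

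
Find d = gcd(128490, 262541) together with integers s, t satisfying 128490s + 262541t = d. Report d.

Apply Euclid's algorithm to 262541 and 128490:
262541 = 2*128490 + 5561
128490 = 23*5561 + 587
5561 = 9*587 + 278
587 = 2*278 + 31
278 = 8*31 + 30
31 = 1*30 + 1
30 = 30*1 + 0
gcd(128490, 262541) = 1.
Back-substituting:
1 = 31 − 30
1 = −278 + 9·31
1 = 9·587 − 19·278
1 = −19·5561 + 180·587
1 = 180·128490 − 4159·5561
1 = −4159·262541 + 8498·128490
So 1 = (-4159)·262541 + (8498)·128490.

1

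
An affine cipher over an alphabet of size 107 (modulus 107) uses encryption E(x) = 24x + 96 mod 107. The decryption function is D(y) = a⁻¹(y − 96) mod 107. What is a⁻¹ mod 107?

Run Euclid on (107, 24):
107 = 4*24 + 11
24 = 2*11 + 2
11 = 5*2 + 1
2 = 2*1 + 0
Since gcd(24, 107) = 1, back-substitute to write 1 as a combination:
1 = 11 − 5·2
1 = −5·24 + 11·11
1 = 11·107 − 49·24
Thus 24·(-49) ≡ 1 (mod 107); reducing, -49 mod 107 = 58.

58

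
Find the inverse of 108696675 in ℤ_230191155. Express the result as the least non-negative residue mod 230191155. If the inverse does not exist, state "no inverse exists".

no inverse exists

Compute gcd(108696675, 230191155):
230191155 = 2×108696675 + 12797805
108696675 = 8×12797805 + 6314235
12797805 = 2×6314235 + 169335
6314235 = 37×169335 + 48840
169335 = 3×48840 + 22815
48840 = 2×22815 + 3210
22815 = 7×3210 + 345
3210 = 9×345 + 105
345 = 3×105 + 30
105 = 3×30 + 15
30 = 2×15 + 0
The gcd is 15, not 1, hence no inverse exists.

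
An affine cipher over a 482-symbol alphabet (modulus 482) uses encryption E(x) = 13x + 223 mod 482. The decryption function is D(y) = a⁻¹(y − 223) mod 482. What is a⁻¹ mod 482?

gcd(482, 13) by repeated division:
482 = 37×13 + 1
13 = 13×1 + 0
Since gcd(13, 482) = 1, back-substitute to write 1 as a combination:
1 = 482 − 37·13
Thus 13·(-37) ≡ 1 (mod 482); reducing, -37 mod 482 = 445.

445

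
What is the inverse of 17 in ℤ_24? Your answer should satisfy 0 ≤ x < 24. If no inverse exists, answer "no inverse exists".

17

Apply the Euclidean algorithm to 24 and 17:
24 = 1×17 + 7
17 = 2×7 + 3
7 = 2×3 + 1
3 = 3×1 + 0
Since gcd(17, 24) = 1, back-substitute to write 1 as a combination:
1 = 7 − 2·3
1 = −2·17 + 5·7
1 = 5·24 − 7·17
Hence 17⁻¹ ≡ -7 ≡ 17 (mod 24).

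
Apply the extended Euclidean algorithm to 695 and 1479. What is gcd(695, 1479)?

1

Apply Euclid's algorithm to 1479 and 695:
1479 = 2×695 + 89
695 = 7×89 + 72
89 = 1×72 + 17
72 = 4×17 + 4
17 = 4×4 + 1
4 = 4×1 + 0
gcd(695, 1479) = 1.
Working backward:
1 = 17 − 4·4
1 = −4·72 + 17·17
1 = 17·89 − 21·72
1 = −21·695 + 164·89
1 = 164·1479 − 349·695
So 1 = (164)·1479 + (-349)·695.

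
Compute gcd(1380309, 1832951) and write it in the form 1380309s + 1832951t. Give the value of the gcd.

Apply Euclid's algorithm to 1832951 and 1380309:
1832951 = 1*1380309 + 452642
1380309 = 3*452642 + 22383
452642 = 20*22383 + 4982
22383 = 4*4982 + 2455
4982 = 2*2455 + 72
2455 = 34*72 + 7
72 = 10*7 + 2
7 = 3*2 + 1
2 = 2*1 + 0
gcd(1380309, 1832951) = 1.
Back-substituting:
1 = 7 − 3·2
1 = −3·72 + 31·7
1 = 31·2455 − 1057·72
1 = −1057·4982 + 2145·2455
1 = 2145·22383 − 9637·4982
1 = −9637·452642 + 194885·22383
1 = 194885·1380309 − 594292·452642
1 = −594292·1832951 + 789177·1380309
So 1 = (-594292)·1832951 + (789177)·1380309.

1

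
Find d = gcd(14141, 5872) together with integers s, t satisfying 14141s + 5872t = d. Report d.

Repeated division:
14141 = 2*5872 + 2397
5872 = 2*2397 + 1078
2397 = 2*1078 + 241
1078 = 4*241 + 114
241 = 2*114 + 13
114 = 8*13 + 10
13 = 1*10 + 3
10 = 3*3 + 1
3 = 3*1 + 0
gcd(14141, 5872) = 1.
Back-substituting:
1 = 10 − 3·3
1 = −3·13 + 4·10
1 = 4·114 − 35·13
1 = −35·241 + 74·114
1 = 74·1078 − 331·241
1 = −331·2397 + 736·1078
1 = 736·5872 − 1803·2397
1 = −1803·14141 + 4342·5872
So 1 = (-1803)·14141 + (4342)·5872.

1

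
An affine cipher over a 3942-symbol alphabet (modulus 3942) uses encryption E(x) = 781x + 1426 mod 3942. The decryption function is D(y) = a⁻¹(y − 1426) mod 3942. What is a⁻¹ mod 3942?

Extended Euclidean algorithm:
3942 = 5×781 + 37
781 = 21×37 + 4
37 = 9×4 + 1
4 = 4×1 + 0
Since gcd(781, 3942) = 1, back-substitute to write 1 as a combination:
1 = 37 − 9·4
1 = −9·781 + 190·37
1 = 190·3942 − 959·781
Hence 781⁻¹ ≡ -959 ≡ 2983 (mod 3942).

2983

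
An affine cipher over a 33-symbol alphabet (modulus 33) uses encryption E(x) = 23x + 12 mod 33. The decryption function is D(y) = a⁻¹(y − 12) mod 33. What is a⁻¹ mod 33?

23

Run Euclid on (33, 23):
33 = 1*23 + 10
23 = 2*10 + 3
10 = 3*3 + 1
3 = 3*1 + 0
gcd = 1, so the inverse exists. Back-substitute:
1 = 10 − 3·3
1 = −3·23 + 7·10
1 = 7·33 − 10·23
So 23·(-10) ≡ 1 (mod 33), and -10 ≡ 23 (mod 33).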